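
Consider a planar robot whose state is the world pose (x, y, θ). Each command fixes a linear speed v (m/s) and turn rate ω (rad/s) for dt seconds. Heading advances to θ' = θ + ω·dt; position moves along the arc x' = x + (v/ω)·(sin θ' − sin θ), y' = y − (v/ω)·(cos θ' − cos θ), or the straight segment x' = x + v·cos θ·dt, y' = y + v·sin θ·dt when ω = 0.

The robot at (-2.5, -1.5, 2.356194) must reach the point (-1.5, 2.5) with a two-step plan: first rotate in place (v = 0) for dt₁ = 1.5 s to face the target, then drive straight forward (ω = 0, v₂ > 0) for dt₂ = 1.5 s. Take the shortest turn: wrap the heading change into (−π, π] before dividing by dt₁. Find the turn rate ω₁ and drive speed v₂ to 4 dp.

ω₁ = -0.6869, v₂ = 2.7487

heading to target = atan2(2.5−-1.5, -1.5−-2.5) = 1.3258
Δθ = wrap(1.3258 − 2.3562) = -1.0304; ω₁ = Δθ/dt₁ = -0.6869
distance = √((-1.5−-2.5)² + (2.5−-1.5)²) = 4.1231; v₂ = distance/dt₂ = 2.7487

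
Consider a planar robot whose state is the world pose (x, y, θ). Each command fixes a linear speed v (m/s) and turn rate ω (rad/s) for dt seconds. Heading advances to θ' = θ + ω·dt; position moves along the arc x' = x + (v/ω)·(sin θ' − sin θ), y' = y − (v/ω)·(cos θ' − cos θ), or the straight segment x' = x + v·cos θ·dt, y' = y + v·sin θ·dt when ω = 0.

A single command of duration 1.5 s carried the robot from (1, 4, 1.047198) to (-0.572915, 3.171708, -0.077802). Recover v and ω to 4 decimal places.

v = -1.2500, ω = -0.7500

Δθ = -0.077802 − 1.047198 = -1.125000
ω = Δθ/dt = -1.125000/1.5 = -0.7500
R = Δx/(sin θ' − sin θ) = 1.6667
v = R·ω = 1.6667·-0.7500 = -1.2500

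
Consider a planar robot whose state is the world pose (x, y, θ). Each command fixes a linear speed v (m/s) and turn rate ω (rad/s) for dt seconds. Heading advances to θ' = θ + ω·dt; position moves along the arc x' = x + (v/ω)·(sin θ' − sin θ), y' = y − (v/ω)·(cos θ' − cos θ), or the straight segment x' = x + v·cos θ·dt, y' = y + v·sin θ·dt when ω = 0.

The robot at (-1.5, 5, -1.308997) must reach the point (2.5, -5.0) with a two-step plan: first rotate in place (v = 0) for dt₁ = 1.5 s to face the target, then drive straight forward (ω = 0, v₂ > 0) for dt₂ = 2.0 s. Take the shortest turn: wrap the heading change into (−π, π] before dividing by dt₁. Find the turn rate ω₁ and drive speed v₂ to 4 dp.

heading to target = atan2(-5−5, 2.5−-1.5) = -1.1903
Δθ = wrap(-1.1903 − -1.3090) = 0.1187; ω₁ = Δθ/dt₁ = 0.0791
distance = √((2.5−-1.5)² + (-5−5)²) = 10.7703; v₂ = distance/dt₂ = 5.3852

ω₁ = 0.0791, v₂ = 5.3852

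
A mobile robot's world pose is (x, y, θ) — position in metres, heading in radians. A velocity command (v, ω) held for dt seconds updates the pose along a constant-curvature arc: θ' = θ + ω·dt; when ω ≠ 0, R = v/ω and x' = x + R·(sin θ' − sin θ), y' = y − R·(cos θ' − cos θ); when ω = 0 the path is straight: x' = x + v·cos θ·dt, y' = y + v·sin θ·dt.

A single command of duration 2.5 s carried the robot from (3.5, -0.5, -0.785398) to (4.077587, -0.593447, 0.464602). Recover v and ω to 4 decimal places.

Δθ = 0.464602 − -0.785398 = 1.250000
ω = Δθ/dt = 1.250000/2.5 = 0.5000
R = Δx/(sin θ' − sin θ) = 0.5000
v = R·ω = 0.5000·0.5000 = 0.2500

v = 0.2500, ω = 0.5000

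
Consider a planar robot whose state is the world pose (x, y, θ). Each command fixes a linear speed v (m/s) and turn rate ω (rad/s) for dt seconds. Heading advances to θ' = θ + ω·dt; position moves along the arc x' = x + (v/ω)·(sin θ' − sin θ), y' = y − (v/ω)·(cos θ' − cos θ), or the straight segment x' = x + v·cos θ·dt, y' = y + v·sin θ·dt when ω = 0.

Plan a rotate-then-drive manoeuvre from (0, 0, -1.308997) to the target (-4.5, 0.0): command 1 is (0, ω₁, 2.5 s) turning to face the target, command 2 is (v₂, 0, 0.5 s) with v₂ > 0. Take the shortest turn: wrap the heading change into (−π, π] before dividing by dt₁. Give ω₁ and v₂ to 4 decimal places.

heading to target = atan2(0−0, -4.5−0) = 3.1416
Δθ = wrap(3.1416 − -1.3090) = -1.8326; ω₁ = Δθ/dt₁ = -0.7330
distance = √((-4.5−0)² + (0−0)²) = 4.5000; v₂ = distance/dt₂ = 9.0000

ω₁ = -0.7330, v₂ = 9.0000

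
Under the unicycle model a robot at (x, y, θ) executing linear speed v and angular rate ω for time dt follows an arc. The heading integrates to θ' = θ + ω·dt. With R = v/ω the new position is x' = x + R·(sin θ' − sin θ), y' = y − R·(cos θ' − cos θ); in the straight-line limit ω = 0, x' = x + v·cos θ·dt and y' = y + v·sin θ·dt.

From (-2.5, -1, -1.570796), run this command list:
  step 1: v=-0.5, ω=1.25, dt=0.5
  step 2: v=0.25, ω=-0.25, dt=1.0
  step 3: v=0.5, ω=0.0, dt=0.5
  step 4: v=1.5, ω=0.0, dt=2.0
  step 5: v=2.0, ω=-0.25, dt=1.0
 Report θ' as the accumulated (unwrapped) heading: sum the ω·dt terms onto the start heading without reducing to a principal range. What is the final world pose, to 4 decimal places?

step 1: θ'=-0.9458 (R=-0.4000) → pose (-2.5756, -0.7660, -0.9458)
step 2: θ'=-1.1958 (R=-1.0000) → pose (-2.4561, -0.9848, -1.1958)
step 3: θ'=-1.1958 (straight) → pose (-2.3645, -1.2174, -1.1958)
step 4: θ'=-1.1958 (straight) → pose (-1.2657, -4.0089, -1.1958)
step 5: θ'=-1.4458 (R=-8.0000) → pose (-0.7722, -5.9417, -1.4458)

(-0.7722, -5.9417, -1.4458)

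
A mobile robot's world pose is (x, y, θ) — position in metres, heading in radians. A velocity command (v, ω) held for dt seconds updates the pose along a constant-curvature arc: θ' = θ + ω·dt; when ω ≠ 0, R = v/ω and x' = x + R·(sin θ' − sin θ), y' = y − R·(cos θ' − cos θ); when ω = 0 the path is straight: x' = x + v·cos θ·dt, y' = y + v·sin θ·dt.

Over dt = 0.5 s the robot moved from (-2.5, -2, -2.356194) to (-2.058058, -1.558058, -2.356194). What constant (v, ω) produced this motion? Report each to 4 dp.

Δθ = -2.356194 − -2.356194 = 0.000000
ω = Δθ/dt = 0.000000/0.5 = 0.0000
ω = 0 → v = (Δx·cos θ + Δy·sin θ)/dt = -1.2500

v = -1.2500, ω = 0.0000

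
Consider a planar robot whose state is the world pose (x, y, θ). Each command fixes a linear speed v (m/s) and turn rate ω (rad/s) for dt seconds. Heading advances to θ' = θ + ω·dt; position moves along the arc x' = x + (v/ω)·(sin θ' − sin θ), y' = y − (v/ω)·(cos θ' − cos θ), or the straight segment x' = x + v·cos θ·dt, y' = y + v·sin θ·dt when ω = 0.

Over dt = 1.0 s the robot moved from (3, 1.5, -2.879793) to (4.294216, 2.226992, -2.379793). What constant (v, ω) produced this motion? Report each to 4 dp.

Δθ = -2.379793 − -2.879793 = 0.500000
ω = Δθ/dt = 0.500000/1.0 = 0.5000
R = Δx/(sin θ' − sin θ) = -3.0000
v = R·ω = -3.0000·0.5000 = -1.5000

v = -1.5000, ω = 0.5000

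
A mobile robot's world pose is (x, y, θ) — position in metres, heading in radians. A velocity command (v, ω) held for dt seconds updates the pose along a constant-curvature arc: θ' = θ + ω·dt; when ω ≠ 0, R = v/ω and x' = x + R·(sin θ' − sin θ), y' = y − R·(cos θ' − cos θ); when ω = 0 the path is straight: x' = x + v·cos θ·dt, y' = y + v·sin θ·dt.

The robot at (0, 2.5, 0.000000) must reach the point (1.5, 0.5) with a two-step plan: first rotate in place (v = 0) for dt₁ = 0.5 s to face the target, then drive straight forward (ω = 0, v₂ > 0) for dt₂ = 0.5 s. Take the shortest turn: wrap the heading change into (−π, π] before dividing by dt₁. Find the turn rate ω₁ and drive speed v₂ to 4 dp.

ω₁ = -1.8546, v₂ = 5.0000

heading to target = atan2(0.5−2.5, 1.5−0) = -0.9273
Δθ = wrap(-0.9273 − 0.0000) = -0.9273; ω₁ = Δθ/dt₁ = -1.8546
distance = √((1.5−0)² + (0.5−2.5)²) = 2.5000; v₂ = distance/dt₂ = 5.0000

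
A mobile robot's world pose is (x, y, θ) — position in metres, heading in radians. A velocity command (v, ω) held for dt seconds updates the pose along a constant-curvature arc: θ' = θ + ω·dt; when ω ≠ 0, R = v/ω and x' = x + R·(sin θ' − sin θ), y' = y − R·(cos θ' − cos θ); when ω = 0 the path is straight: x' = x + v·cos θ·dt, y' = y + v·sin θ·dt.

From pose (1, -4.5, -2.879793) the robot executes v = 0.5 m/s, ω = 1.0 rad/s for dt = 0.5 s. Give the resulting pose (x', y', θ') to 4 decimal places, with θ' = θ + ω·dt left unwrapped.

(0.7843, -4.6212, -2.3798)

θ' = -2.8798 + 1.0·0.5 = -2.3798
R = v/ω = 0.5/1.0 = 0.5000
x' = 1 + 0.5000·(sin -2.3798 − sin -2.8798) = 0.7843
y' = -4.5 − 0.5000·(cos -2.3798 − cos -2.8798) = -4.6212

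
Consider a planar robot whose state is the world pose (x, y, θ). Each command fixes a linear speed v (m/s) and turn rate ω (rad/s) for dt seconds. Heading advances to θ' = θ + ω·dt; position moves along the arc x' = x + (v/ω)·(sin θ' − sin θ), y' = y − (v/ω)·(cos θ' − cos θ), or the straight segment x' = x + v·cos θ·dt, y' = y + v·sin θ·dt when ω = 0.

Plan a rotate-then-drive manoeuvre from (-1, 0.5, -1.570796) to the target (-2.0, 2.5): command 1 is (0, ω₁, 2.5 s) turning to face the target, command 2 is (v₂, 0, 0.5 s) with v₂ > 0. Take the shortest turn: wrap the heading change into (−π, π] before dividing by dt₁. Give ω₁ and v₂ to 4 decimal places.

heading to target = atan2(2.5−0.5, -2−-1) = 2.0344
Δθ = wrap(2.0344 − -1.5708) = -2.6779; ω₁ = Δθ/dt₁ = -1.0712
distance = √((-2−-1)² + (2.5−0.5)²) = 2.2361; v₂ = distance/dt₂ = 4.4721

ω₁ = -1.0712, v₂ = 4.4721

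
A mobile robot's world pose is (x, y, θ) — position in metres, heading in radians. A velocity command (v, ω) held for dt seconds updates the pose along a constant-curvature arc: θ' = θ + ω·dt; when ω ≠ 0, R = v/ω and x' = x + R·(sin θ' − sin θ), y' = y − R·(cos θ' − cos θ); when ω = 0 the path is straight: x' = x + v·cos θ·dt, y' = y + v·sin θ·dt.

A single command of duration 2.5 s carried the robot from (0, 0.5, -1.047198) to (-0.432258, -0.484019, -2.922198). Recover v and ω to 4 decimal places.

Δθ = -2.922198 − -1.047198 = -1.875000
ω = Δθ/dt = -1.875000/2.5 = -0.7500
R = −Δy/(cos θ' − cos θ) = -0.6667
v = R·ω = -0.6667·-0.7500 = 0.5000

v = 0.5000, ω = -0.7500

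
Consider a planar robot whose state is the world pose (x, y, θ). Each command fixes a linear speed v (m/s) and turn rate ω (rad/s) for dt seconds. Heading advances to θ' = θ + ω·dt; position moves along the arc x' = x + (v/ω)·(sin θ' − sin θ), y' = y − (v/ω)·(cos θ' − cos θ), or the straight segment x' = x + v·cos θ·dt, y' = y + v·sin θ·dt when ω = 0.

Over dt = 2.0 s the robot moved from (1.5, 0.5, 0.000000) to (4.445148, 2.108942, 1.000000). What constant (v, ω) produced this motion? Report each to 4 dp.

v = 1.7500, ω = 0.5000

Δθ = 1.000000 − 0.000000 = 1.000000
ω = Δθ/dt = 1.000000/2.0 = 0.5000
R = Δx/(sin θ' − sin θ) = 3.5000
v = R·ω = 3.5000·0.5000 = 1.7500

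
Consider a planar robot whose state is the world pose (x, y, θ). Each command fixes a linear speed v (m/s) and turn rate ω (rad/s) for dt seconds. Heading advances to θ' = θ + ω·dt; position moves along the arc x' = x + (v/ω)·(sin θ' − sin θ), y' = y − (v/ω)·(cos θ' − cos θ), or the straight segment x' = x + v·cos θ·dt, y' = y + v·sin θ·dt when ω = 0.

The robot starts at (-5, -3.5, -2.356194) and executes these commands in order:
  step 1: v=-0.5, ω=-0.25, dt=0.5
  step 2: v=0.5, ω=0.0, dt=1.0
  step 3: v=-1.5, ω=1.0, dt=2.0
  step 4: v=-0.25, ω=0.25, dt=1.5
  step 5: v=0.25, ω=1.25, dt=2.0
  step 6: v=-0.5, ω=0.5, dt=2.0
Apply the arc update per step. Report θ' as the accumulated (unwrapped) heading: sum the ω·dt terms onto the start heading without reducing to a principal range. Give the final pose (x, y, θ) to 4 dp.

(-4.7035, -0.9089, 3.3938)

step 1: θ'=-2.4812 (R=2.0000) → pose (-4.8126, -3.3347, -2.4812)
step 2: θ'=-2.4812 (straight) → pose (-5.2075, -3.6414, -2.4812)
step 3: θ'=-0.4812 (R=-1.5000) → pose (-5.4334, -1.1271, -0.4812)
step 4: θ'=-0.1062 (R=-1.0000) → pose (-5.7903, -1.0192, -0.1062)
step 5: θ'=2.3938 (R=0.2000) → pose (-5.6331, -0.6737, 2.3938)
step 6: θ'=3.3938 (R=-1.0000) → pose (-4.7035, -0.9089, 3.3938)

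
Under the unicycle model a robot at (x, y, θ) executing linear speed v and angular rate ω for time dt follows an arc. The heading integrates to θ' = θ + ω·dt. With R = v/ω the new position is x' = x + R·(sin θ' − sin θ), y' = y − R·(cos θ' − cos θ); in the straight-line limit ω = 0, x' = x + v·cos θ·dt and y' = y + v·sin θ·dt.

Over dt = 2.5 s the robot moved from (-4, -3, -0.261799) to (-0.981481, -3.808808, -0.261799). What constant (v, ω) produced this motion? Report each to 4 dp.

v = 1.2500, ω = 0.0000

Δθ = -0.261799 − -0.261799 = 0.000000
ω = Δθ/dt = 0.000000/2.5 = 0.0000
ω = 0 → v = (Δx·cos θ + Δy·sin θ)/dt = 1.2500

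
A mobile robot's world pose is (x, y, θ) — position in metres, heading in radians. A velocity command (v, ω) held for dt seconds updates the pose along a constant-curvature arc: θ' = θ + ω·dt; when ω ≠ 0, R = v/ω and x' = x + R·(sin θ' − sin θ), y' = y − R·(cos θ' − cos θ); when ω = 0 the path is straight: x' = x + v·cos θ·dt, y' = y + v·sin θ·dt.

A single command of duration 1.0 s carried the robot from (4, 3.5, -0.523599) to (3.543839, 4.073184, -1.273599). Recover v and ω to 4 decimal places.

Δθ = -1.273599 − -0.523599 = -0.750000
ω = Δθ/dt = -0.750000/1.0 = -0.7500
R = −Δy/(cos θ' − cos θ) = 1.0000
v = R·ω = 1.0000·-0.7500 = -0.7500

v = -0.7500, ω = -0.7500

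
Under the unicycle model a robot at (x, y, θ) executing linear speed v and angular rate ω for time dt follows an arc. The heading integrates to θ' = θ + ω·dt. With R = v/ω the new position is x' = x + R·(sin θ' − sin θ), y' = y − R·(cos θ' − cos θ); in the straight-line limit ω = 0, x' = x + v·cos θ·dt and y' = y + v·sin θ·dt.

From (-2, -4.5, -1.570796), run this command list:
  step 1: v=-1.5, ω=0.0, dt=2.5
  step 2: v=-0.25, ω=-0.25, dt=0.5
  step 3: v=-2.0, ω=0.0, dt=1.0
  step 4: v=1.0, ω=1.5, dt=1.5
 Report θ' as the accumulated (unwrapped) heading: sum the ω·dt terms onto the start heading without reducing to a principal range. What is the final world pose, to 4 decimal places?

step 1: θ'=-1.5708 (straight) → pose (-2.0000, -0.7500, -1.5708)
step 2: θ'=-1.6958 (R=1.0000) → pose (-1.9922, -0.6253, -1.6958)
step 3: θ'=-1.6958 (straight) → pose (-1.7429, 1.3591, -1.6958)
step 4: θ'=0.5542 (R=0.6667) → pose (-0.7305, 0.7091, 0.5542)

(-0.7305, 0.7091, 0.5542)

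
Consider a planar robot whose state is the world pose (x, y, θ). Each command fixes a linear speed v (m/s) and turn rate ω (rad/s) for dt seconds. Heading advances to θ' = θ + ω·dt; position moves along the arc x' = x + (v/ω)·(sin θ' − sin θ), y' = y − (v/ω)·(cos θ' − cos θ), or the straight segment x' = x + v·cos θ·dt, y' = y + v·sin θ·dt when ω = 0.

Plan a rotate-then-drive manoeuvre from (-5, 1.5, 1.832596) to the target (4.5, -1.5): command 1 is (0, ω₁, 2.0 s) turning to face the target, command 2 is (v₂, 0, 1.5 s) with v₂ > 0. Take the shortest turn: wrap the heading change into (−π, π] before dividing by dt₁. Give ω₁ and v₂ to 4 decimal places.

ω₁ = -1.0692, v₂ = 6.6416

heading to target = atan2(-1.5−1.5, 4.5−-5) = -0.3059
Δθ = wrap(-0.3059 − 1.8326) = -2.1385; ω₁ = Δθ/dt₁ = -1.0692
distance = √((4.5−-5)² + (-1.5−1.5)²) = 9.9624; v₂ = distance/dt₂ = 6.6416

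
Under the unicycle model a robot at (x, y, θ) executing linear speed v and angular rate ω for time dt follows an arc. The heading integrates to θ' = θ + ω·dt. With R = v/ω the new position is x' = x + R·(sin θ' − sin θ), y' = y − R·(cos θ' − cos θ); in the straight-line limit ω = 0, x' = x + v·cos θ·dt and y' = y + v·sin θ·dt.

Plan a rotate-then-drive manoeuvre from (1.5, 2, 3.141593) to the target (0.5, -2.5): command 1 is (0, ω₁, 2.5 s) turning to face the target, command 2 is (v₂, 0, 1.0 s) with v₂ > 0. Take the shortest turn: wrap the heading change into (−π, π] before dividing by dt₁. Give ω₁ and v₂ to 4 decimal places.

ω₁ = 0.5409, v₂ = 4.6098

heading to target = atan2(-2.5−2, 0.5−1.5) = -1.7895
Δθ = wrap(-1.7895 − 3.1416) = 1.3521; ω₁ = Δθ/dt₁ = 0.5409
distance = √((0.5−1.5)² + (-2.5−2)²) = 4.6098; v₂ = distance/dt₂ = 4.6098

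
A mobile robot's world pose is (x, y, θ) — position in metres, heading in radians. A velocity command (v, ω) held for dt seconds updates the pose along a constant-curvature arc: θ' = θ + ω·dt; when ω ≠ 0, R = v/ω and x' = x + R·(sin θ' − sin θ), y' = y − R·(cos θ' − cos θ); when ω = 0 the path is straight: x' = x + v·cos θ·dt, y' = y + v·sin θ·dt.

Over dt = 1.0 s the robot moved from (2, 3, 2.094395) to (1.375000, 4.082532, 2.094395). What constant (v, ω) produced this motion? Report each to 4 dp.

v = 1.2500, ω = 0.0000

Δθ = 2.094395 − 2.094395 = 0.000000
ω = Δθ/dt = 0.000000/1.0 = 0.0000
ω = 0 → v = (Δx·cos θ + Δy·sin θ)/dt = 1.2500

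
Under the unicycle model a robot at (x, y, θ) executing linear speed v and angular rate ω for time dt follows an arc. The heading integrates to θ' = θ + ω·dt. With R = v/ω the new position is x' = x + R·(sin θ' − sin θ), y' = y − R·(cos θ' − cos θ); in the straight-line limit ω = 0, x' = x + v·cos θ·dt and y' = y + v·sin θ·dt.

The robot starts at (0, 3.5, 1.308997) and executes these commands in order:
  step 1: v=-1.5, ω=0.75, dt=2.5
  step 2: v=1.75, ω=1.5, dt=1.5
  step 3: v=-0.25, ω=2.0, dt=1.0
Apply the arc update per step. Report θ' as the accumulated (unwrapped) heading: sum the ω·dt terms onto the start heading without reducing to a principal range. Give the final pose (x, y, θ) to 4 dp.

step 1: θ'=3.1840 (R=-2.0000) → pose (2.0166, 0.9842, 3.1840)
step 2: θ'=5.4340 (R=1.1667) → pose (1.1902, -0.9521, 5.4340)
step 3: θ'=7.4340 (R=-0.1250) → pose (0.9822, -0.9838, 7.4340)

(0.9822, -0.9838, 7.4340)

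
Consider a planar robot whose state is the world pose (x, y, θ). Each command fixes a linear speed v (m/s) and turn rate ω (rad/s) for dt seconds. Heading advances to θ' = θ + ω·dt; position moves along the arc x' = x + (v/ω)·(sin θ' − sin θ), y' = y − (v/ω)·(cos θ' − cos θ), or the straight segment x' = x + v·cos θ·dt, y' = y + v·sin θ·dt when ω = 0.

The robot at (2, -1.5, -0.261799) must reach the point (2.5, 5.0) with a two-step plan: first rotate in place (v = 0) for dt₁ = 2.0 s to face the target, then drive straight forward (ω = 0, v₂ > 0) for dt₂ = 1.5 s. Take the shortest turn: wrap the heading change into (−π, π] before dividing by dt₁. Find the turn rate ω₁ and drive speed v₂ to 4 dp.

ω₁ = 0.8779, v₂ = 4.3461

heading to target = atan2(5−-1.5, 2.5−2) = 1.4940
Δθ = wrap(1.4940 − -0.2618) = 1.7558; ω₁ = Δθ/dt₁ = 0.8779
distance = √((2.5−2)² + (5−-1.5)²) = 6.5192; v₂ = distance/dt₂ = 4.3461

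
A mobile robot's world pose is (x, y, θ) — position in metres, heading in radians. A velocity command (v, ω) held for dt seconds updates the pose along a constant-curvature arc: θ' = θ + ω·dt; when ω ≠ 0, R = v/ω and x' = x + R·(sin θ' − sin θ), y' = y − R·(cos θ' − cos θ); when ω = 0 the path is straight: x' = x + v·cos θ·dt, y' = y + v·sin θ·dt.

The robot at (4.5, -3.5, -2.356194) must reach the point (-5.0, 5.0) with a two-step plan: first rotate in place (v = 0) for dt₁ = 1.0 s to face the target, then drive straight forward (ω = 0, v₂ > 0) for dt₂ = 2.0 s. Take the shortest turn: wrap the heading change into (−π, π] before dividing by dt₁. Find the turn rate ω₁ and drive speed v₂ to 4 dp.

ω₁ = -1.5153, v₂ = 6.3738

heading to target = atan2(5−-3.5, -5−4.5) = 2.4117
Δθ = wrap(2.4117 − -2.3562) = -1.5153; ω₁ = Δθ/dt₁ = -1.5153
distance = √((-5−4.5)² + (5−-3.5)²) = 12.7475; v₂ = distance/dt₂ = 6.3738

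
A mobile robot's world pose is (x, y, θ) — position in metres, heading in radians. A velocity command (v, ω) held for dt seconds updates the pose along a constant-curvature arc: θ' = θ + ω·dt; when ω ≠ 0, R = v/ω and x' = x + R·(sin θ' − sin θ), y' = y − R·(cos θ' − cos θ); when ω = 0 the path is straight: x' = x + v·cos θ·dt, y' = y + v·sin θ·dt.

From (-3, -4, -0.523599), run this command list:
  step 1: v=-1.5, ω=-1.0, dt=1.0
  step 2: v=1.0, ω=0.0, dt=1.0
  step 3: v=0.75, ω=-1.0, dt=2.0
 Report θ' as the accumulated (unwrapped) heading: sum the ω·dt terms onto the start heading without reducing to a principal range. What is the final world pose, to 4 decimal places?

(-4.7299, -4.5019, -3.5236)

step 1: θ'=-1.5236 (R=1.5000) → pose (-3.7483, -2.7717, -1.5236)
step 2: θ'=-1.5236 (straight) → pose (-3.7011, -3.7706, -1.5236)
step 3: θ'=-3.5236 (R=-0.7500) → pose (-4.7299, -4.5019, -3.5236)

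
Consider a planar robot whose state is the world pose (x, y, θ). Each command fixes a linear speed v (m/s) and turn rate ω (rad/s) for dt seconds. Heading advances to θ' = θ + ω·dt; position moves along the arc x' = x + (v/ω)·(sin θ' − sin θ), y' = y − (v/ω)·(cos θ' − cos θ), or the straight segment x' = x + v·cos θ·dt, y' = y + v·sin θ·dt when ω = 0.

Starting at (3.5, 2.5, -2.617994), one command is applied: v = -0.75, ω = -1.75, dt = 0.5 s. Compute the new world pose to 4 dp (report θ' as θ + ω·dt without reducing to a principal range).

θ' = -2.6180 + -1.75·0.5 = -3.4930
R = v/ω = -0.75/-1.75 = 0.4286
x' = 3.5 + 0.4286·(sin -3.4930 − sin -2.6180) = 3.8618
y' = 2.5 − 0.4286·(cos -3.4930 − cos -2.6180) = 2.5312

(3.8618, 2.5312, -3.4930)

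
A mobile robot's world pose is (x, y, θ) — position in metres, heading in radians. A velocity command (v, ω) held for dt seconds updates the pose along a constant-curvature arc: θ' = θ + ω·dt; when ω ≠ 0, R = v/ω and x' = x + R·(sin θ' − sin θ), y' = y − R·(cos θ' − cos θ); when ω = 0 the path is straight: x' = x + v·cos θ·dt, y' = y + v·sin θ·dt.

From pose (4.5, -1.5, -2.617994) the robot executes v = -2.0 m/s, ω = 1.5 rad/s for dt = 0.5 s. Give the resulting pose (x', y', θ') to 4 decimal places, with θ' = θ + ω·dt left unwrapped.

θ' = -2.6180 + 1.5·0.5 = -1.8680
R = v/ω = -2.0/1.5 = -1.3333
x' = 4.5 + -1.3333·(sin -1.8680 − sin -2.6180) = 5.1082
y' = -1.5 − -1.3333·(cos -1.8680 − cos -2.6180) = -0.7358

(5.1082, -0.7358, -1.8680)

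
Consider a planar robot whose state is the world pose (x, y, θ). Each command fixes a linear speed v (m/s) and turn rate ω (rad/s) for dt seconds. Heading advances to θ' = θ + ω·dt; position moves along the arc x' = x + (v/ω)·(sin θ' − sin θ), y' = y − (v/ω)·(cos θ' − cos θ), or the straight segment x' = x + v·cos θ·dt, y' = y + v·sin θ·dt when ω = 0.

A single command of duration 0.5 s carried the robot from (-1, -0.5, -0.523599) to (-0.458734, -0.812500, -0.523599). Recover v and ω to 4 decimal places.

Δθ = -0.523599 − -0.523599 = 0.000000
ω = Δθ/dt = 0.000000/0.5 = 0.0000
ω = 0 → v = (Δx·cos θ + Δy·sin θ)/dt = 1.2500

v = 1.2500, ω = 0.0000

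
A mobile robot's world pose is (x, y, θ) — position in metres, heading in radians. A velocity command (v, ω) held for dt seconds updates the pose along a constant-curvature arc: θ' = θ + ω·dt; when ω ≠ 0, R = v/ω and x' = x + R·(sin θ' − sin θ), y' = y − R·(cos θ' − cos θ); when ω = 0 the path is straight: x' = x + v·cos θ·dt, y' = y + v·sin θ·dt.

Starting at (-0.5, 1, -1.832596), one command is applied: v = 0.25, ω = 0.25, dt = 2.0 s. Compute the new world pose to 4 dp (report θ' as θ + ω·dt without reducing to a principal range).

θ' = -1.8326 + 0.25·2.0 = -1.3326
R = v/ω = 0.25/0.25 = 1.0000
x' = -0.5 + 1.0000·(sin -1.3326 − sin -1.8326) = -0.5058
y' = 1 − 1.0000·(cos -1.3326 − cos -1.8326) = 0.5052

(-0.5058, 0.5052, -1.3326)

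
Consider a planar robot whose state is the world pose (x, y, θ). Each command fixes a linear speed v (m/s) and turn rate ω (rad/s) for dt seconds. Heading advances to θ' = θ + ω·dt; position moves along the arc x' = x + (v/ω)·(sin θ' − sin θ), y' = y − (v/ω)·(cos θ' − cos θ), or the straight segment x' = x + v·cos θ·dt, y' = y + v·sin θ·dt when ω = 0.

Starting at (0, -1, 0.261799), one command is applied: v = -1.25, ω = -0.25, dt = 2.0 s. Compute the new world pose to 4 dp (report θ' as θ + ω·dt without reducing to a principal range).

θ' = 0.2618 + -0.25·2.0 = -0.2382
R = v/ω = -1.25/-0.25 = 5.0000
x' = 0 + 5.0000·(sin -0.2382 − sin 0.2618) = -2.4739
y' = -1 − 5.0000·(cos -0.2382 − cos 0.2618) = -1.0292

(-2.4739, -1.0292, -0.2382)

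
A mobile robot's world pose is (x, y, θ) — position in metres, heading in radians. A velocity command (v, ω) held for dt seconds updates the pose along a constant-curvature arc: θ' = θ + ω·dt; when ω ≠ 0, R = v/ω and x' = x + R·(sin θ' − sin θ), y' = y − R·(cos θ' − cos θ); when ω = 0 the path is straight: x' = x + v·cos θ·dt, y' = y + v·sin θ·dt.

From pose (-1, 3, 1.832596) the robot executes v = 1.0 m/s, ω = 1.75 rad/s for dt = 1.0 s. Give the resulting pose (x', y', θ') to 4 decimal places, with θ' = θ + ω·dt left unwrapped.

θ' = 1.8326 + 1.75·1.0 = 3.5826
R = v/ω = 1.0/1.75 = 0.5714
x' = -1 + 0.5714·(sin 3.5826 − sin 1.8326) = -1.7959
y' = 3 − 0.5714·(cos 3.5826 − cos 1.8326) = 3.3689

(-1.7959, 3.3689, 3.5826)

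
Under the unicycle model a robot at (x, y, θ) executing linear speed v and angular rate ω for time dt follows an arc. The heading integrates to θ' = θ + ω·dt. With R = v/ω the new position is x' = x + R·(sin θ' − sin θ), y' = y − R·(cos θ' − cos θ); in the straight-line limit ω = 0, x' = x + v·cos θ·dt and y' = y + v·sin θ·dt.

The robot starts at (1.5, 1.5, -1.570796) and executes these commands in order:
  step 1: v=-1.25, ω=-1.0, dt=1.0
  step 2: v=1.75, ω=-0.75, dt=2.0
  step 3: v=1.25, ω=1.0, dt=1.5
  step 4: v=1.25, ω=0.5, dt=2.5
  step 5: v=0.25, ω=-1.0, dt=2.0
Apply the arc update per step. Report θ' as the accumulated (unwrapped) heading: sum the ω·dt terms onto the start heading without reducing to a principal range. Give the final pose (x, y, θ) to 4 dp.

(-4.0905, 0.3925, -3.3208)

step 1: θ'=-2.5708 (R=1.2500) → pose (2.0746, 2.5518, -2.5708)
step 2: θ'=-4.0708 (R=-2.3333) → pose (-1.0554, 3.1188, -4.0708)
step 3: θ'=-2.5708 (R=1.2500) → pose (-2.7322, 3.4226, -2.5708)
step 4: θ'=-1.3208 (R=2.5000) → pose (-3.8038, 0.7004, -1.3208)
step 5: θ'=-3.3208 (R=-0.2500) → pose (-4.0905, 0.3925, -3.3208)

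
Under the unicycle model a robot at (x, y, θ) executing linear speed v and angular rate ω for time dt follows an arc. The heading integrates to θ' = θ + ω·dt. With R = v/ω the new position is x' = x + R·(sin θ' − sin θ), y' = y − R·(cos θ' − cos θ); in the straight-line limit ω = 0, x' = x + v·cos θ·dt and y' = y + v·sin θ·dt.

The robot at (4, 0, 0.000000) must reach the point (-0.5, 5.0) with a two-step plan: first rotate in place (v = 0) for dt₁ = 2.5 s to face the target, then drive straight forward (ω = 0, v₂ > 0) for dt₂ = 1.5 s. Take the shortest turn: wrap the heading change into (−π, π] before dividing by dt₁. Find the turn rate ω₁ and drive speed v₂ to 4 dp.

heading to target = atan2(5−0, -0.5−4) = 2.3036
Δθ = wrap(2.3036 − 0.0000) = 2.3036; ω₁ = Δθ/dt₁ = 0.9214
distance = √((-0.5−4)² + (5−0)²) = 6.7268; v₂ = distance/dt₂ = 4.4845

ω₁ = 0.9214, v₂ = 4.4845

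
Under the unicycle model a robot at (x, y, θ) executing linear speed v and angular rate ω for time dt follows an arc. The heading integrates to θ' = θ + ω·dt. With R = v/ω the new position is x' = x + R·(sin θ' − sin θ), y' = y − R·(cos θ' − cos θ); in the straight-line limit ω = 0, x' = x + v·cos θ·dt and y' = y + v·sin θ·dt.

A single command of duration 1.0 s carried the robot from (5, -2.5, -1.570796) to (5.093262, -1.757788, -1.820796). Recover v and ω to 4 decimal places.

v = -0.7500, ω = -0.2500

Δθ = -1.820796 − -1.570796 = -0.250000
ω = Δθ/dt = -0.250000/1.0 = -0.2500
R = −Δy/(cos θ' − cos θ) = 3.0000
v = R·ω = 3.0000·-0.2500 = -0.7500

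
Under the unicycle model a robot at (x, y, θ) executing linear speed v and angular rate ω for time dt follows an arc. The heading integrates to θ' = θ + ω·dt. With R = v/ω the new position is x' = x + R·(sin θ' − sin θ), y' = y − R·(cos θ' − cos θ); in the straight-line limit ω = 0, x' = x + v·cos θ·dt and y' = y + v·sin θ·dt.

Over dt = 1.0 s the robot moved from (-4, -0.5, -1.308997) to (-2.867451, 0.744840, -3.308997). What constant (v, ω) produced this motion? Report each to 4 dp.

Δθ = -3.308997 − -1.308997 = -2.000000
ω = Δθ/dt = -2.000000/1.0 = -2.0000
R = −Δy/(cos θ' − cos θ) = 1.0000
v = R·ω = 1.0000·-2.0000 = -2.0000

v = -2.0000, ω = -2.0000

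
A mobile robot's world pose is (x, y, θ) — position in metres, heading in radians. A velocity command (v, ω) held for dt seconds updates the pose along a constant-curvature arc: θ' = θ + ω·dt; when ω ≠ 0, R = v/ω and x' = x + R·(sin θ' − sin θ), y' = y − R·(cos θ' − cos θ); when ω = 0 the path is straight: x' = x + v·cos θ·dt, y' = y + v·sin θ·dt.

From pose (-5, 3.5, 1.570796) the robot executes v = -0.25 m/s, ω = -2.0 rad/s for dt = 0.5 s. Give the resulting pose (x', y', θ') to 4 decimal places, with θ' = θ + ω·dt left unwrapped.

(-5.0575, 3.3948, 0.5708)

θ' = 1.5708 + -2.0·0.5 = 0.5708
R = v/ω = -0.25/-2.0 = 0.1250
x' = -5 + 0.1250·(sin 0.5708 − sin 1.5708) = -5.0575
y' = 3.5 − 0.1250·(cos 0.5708 − cos 1.5708) = 3.3948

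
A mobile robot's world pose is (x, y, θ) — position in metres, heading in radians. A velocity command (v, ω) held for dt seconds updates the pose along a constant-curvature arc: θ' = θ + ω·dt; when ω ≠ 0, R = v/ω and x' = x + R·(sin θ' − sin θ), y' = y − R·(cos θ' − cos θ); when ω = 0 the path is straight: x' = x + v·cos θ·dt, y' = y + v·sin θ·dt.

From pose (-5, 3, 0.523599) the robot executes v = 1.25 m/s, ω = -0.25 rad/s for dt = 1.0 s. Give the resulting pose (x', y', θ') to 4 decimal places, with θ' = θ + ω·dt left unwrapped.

θ' = 0.5236 + -0.25·1.0 = 0.2736
R = v/ω = 1.25/-0.25 = -5.0000
x' = -5 + -5.0000·(sin 0.2736 − sin 0.5236) = -3.8510
y' = 3 − -5.0000·(cos 0.2736 − cos 0.5236) = 3.4839

(-3.8510, 3.4839, 0.2736)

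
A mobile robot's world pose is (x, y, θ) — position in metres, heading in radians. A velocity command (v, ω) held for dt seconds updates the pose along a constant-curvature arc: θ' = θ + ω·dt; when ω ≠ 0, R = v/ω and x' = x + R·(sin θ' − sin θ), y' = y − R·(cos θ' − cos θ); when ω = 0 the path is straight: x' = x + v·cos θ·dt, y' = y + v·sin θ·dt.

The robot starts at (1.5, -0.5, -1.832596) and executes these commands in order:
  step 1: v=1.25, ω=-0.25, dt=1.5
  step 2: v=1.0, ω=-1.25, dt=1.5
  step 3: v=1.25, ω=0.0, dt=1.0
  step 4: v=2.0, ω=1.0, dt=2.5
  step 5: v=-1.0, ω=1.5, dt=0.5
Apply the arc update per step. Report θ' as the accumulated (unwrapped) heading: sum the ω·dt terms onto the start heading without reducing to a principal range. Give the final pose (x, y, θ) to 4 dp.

(-5.1252, -1.8622, -0.8326)

step 1: θ'=-2.2076 (R=-5.0000) → pose (0.6904, -2.1790, -2.2076)
step 2: θ'=-4.0826 (R=-0.8000) → pose (-0.5993, -2.1745, -4.0826)
step 3: θ'=-4.0826 (straight) → pose (-1.3356, -1.1643, -4.0826)
step 4: θ'=-1.5826 (R=2.0000) → pose (-4.9517, -2.3187, -1.5826)
step 5: θ'=-0.8326 (R=-0.6667) → pose (-5.1252, -1.8622, -0.8326)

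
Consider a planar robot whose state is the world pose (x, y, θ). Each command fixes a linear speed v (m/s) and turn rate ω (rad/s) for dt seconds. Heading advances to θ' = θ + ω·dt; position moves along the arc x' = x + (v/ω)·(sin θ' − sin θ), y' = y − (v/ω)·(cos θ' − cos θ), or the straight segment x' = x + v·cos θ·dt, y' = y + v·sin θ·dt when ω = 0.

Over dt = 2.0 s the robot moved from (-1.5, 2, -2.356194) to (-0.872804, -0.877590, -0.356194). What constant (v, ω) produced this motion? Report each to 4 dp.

Δθ = -0.356194 − -2.356194 = 2.000000
ω = Δθ/dt = 2.000000/2.0 = 1.0000
R = −Δy/(cos θ' − cos θ) = 1.7500
v = R·ω = 1.7500·1.0000 = 1.7500

v = 1.7500, ω = 1.0000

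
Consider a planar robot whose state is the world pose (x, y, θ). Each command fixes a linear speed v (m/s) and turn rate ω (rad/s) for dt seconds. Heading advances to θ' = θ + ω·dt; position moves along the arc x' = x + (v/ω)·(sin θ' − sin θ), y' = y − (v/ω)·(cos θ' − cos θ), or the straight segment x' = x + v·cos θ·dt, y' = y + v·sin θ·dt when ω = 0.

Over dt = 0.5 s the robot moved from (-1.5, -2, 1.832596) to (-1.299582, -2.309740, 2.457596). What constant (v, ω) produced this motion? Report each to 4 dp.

v = -0.7500, ω = 1.2500

Δθ = 2.457596 − 1.832596 = 0.625000
ω = Δθ/dt = 0.625000/0.5 = 1.2500
R = −Δy/(cos θ' − cos θ) = -0.6000
v = R·ω = -0.6000·1.2500 = -0.7500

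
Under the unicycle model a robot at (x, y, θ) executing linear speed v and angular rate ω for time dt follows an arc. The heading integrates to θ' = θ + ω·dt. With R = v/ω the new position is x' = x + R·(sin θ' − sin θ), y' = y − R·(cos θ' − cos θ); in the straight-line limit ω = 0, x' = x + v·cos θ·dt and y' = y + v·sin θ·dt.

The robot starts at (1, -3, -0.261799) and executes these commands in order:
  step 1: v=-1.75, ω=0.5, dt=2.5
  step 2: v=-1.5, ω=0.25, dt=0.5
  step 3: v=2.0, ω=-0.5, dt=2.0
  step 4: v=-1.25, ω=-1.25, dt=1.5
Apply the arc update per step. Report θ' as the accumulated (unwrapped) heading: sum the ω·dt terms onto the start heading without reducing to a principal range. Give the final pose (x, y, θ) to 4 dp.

(-1.1591, -1.7148, -1.7618)

step 1: θ'=0.9882 (R=-3.5000) → pose (-2.8285, -4.4551, 0.9882)
step 2: θ'=1.1132 (R=-6.0000) → pose (-3.2010, -5.1055, 1.1132)
step 3: θ'=0.1132 (R=-4.0000) → pose (-0.0643, -2.8982, 0.1132)
step 4: θ'=-1.7618 (R=1.0000) → pose (-1.1591, -1.7148, -1.7618)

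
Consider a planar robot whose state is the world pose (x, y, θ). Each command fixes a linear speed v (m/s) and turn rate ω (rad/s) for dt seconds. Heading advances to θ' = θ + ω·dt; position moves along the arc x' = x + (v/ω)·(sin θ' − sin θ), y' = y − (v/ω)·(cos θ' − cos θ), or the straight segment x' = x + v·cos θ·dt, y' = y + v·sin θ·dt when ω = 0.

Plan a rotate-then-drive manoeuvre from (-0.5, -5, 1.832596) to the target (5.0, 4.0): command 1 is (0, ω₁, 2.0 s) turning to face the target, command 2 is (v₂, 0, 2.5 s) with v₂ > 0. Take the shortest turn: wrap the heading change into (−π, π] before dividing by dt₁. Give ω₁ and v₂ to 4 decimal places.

heading to target = atan2(4−-5, 5−-0.5) = 1.0222
Δθ = wrap(1.0222 − 1.8326) = -0.8103; ω₁ = Δθ/dt₁ = -0.4052
distance = √((5−-0.5)² + (4−-5)²) = 10.5475; v₂ = distance/dt₂ = 4.2190

ω₁ = -0.4052, v₂ = 4.2190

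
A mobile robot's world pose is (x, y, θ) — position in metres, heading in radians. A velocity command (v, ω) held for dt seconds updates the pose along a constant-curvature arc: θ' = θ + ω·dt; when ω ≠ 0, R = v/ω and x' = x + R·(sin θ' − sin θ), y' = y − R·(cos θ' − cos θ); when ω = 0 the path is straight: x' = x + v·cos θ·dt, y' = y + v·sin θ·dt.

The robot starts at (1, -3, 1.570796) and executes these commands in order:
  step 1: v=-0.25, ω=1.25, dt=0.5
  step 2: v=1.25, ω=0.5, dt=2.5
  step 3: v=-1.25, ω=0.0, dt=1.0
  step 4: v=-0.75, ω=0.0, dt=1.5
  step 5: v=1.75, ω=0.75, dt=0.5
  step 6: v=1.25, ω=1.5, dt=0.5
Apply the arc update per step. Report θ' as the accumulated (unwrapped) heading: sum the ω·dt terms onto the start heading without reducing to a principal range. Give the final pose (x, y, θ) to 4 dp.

step 1: θ'=2.1958 (R=-0.2000) → pose (1.0378, -3.1170, 2.1958)
step 2: θ'=3.4458 (R=2.5000) → pose (-1.7384, -2.1945, 3.4458)
step 3: θ'=3.4458 (straight) → pose (-0.5458, -1.8201, 3.4458)
step 4: θ'=3.4458 (straight) → pose (0.5275, -1.4832, 3.4458)
step 5: θ'=3.8208 (R=2.3333) → pose (-0.2393, -1.8939, 3.8208)
step 6: θ'=4.5708 (R=0.8333) → pose (-0.5408, -2.4246, 4.5708)

(-0.5408, -2.4246, 4.5708)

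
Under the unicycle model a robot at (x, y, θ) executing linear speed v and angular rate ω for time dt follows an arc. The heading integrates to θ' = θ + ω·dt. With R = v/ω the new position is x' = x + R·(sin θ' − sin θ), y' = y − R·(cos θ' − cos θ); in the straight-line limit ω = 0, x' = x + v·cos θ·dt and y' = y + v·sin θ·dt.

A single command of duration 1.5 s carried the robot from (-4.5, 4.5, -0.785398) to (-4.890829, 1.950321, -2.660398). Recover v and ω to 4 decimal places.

v = 2.0000, ω = -1.2500

Δθ = -2.660398 − -0.785398 = -1.875000
ω = Δθ/dt = -1.875000/1.5 = -1.2500
R = −Δy/(cos θ' − cos θ) = -1.6000
v = R·ω = -1.6000·-1.2500 = 2.0000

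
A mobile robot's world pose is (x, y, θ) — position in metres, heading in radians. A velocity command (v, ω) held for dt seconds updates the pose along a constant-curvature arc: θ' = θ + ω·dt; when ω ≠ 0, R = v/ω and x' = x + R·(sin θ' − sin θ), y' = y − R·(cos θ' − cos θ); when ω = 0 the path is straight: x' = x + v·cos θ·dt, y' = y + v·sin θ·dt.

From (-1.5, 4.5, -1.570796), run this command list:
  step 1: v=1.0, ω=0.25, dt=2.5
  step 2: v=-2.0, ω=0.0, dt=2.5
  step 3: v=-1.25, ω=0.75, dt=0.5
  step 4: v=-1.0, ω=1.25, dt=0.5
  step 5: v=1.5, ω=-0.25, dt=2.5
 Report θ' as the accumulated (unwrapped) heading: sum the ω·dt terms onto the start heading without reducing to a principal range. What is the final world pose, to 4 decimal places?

(-1.0291, 5.8250, -0.5708)

step 1: θ'=-0.9458 (R=4.0000) → pose (-0.7439, 2.1596, -0.9458)
step 2: θ'=-0.9458 (straight) → pose (-3.6693, 6.2144, -0.9458)
step 3: θ'=-0.5708 (R=-1.6667) → pose (-4.1204, 6.6417, -0.5708)
step 4: θ'=0.0542 (R=-0.8000) → pose (-4.5960, 6.7674, 0.0542)
step 5: θ'=-0.5708 (R=-6.0000) → pose (-1.0291, 5.8250, -0.5708)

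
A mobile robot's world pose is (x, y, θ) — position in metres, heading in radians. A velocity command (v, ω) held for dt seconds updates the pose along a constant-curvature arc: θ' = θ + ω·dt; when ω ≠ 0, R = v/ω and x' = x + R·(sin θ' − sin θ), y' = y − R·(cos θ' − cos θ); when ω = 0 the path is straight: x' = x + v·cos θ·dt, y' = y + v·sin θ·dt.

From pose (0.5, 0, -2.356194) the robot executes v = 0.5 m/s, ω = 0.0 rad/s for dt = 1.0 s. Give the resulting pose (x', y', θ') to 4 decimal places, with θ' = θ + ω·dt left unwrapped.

(0.1464, -0.3536, -2.3562)

θ' = -2.3562 + 0.0·1.0 = -2.3562
ω = 0 → straight: x' = 0.5 + 0.5·cos(-2.3562)·1.0 = 0.1464
y' = 0 + 0.5·sin(-2.3562)·1.0 = -0.3536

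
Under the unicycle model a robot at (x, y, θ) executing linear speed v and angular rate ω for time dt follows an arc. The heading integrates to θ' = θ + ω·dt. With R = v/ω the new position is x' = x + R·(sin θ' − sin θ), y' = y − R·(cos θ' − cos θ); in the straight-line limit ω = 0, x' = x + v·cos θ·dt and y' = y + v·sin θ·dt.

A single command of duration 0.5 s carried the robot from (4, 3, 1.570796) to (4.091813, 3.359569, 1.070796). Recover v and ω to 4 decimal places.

Δθ = 1.070796 − 1.570796 = -0.500000
ω = Δθ/dt = -0.500000/0.5 = -1.0000
R = −Δy/(cos θ' − cos θ) = -0.7500
v = R·ω = -0.7500·-1.0000 = 0.7500

v = 0.7500, ω = -1.0000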